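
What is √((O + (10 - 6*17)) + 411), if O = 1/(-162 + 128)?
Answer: 3*√40970/34 ≈ 17.860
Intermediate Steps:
O = -1/34 (O = 1/(-34) = -1/34 ≈ -0.029412)
√((O + (10 - 6*17)) + 411) = √((-1/34 + (10 - 6*17)) + 411) = √((-1/34 + (10 - 1*102)) + 411) = √((-1/34 + (10 - 102)) + 411) = √((-1/34 - 92) + 411) = √(-3129/34 + 411) = √(10845/34) = 3*√40970/34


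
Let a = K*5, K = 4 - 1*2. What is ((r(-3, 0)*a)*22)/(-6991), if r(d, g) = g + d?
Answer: 660/6991 ≈ 0.094407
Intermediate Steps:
K = 2 (K = 4 - 2 = 2)
r(d, g) = d + g
a = 10 (a = 2*5 = 10)
((r(-3, 0)*a)*22)/(-6991) = (((-3 + 0)*10)*22)/(-6991) = (-3*10*22)*(-1/6991) = -30*22*(-1/6991) = -660*(-1/6991) = 660/6991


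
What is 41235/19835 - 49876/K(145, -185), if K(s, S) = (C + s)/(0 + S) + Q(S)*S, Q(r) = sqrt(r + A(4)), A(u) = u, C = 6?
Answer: 877005315615871/420530732834221 - 157898064250*I*sqrt(181)/106007242963 ≈ 2.0855 - 20.039*I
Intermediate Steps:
Q(r) = sqrt(4 + r) (Q(r) = sqrt(r + 4) = sqrt(4 + r))
K(s, S) = S*sqrt(4 + S) + (6 + s)/S (K(s, S) = (6 + s)/(0 + S) + sqrt(4 + S)*S = (6 + s)/S + S*sqrt(4 + S) = S*sqrt(4 + S) + (6 + s)/S)
41235/19835 - 49876/K(145, -185) = 41235/19835 - 49876*(-185/(6 + 145 + (-185)**2*sqrt(4 - 185))) = 41235*(1/19835) - 49876*(-185/(6 + 145 + 34225*sqrt(-181))) = 8247/3967 - 49876*(-185/(6 + 145 + 34225*(I*sqrt(181)))) = 8247/3967 - 49876*(-185/(6 + 145 + 34225*I*sqrt(181))) = 8247/3967 - 49876*(-185/(151 + 34225*I*sqrt(181))) = 8247/3967 - 49876/(-151/185 - 185*I*sqrt(181))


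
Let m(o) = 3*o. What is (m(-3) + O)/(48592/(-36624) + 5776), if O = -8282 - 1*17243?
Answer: -58447326/13218227 ≈ -4.4217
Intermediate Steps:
O = -25525 (O = -8282 - 17243 = -25525)
(m(-3) + O)/(48592/(-36624) + 5776) = (3*(-3) - 25525)/(48592/(-36624) + 5776) = (-9 - 25525)/(48592*(-1/36624) + 5776) = -25534/(-3037/2289 + 5776) = -25534/13218227/2289 = -25534*2289/13218227 = -58447326/13218227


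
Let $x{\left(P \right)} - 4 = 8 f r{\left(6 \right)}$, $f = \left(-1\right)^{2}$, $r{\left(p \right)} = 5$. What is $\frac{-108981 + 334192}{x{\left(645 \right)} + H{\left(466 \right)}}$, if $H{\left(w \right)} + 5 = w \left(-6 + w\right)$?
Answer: $\frac{225211}{214399} \approx 1.0504$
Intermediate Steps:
$f = 1$
$H{\left(w \right)} = -5 + w \left(-6 + w\right)$
$x{\left(P \right)} = 44$ ($x{\left(P \right)} = 4 + 8 \cdot 1 \cdot 5 = 4 + 8 \cdot 5 = 4 + 40 = 44$)
$\frac{-108981 + 334192}{x{\left(645 \right)} + H{\left(466 \right)}} = \frac{-108981 + 334192}{44 - \left(2801 - 217156\right)} = \frac{225211}{44 - -214355} = \frac{225211}{44 + 214355} = \frac{225211}{214399}$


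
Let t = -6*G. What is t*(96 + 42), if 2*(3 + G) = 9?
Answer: -1242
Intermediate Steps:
G = 3/2 (G = -3 + (½)*9 = -3 + 9/2 = 3/2 ≈ 1.5000)
t = -9 (t = -6*3/2 = -9)
t*(96 + 42) = -9*(96 + 42) = -9*138 = -1242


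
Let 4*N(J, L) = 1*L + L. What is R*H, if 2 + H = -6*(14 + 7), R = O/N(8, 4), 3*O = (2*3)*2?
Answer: -256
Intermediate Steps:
N(J, L) = L/2 (N(J, L) = (1*L + L)/4 = (L + L)/4 = (2*L)/4 = L/2)
O = 4 (O = ((2*3)*2)/3 = (6*2)/3 = (⅓)*12 = 4)
R = 2 (R = 4/(((½)*4)) = 4/2 = 4*(½) = 2)
H = -128 (H = -2 - 6*(14 + 7) = -2 - 6*21 = -2 - 126 = -128)
R*H = 2*(-128) = -256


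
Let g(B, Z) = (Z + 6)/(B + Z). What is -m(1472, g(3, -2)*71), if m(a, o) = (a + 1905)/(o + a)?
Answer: -3377/1756 ≈ -1.9231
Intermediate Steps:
g(B, Z) = (6 + Z)/(B + Z)
m(a, o) = (1905 + a)/(a + o)
-m(1472, g(3, -2)*71) = -(1905 + 1472)/(1472 + ((6 - 2)/(3 - 2))*71) = -3377/(1472 + (4/1)*71) = -3377/(1472 + (1*4)*71) = -3377/(1472 + 4*71) = -3377/(1472 + 284) = -3377/1756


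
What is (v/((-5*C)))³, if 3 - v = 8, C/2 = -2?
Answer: -1/64 ≈ -0.015625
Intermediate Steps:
C = -4 (C = 2*(-2) = -4)
v = -5 (v = 3 - 1*8 = 3 - 8 = -5)
(v/((-5*C)))³ = (-5/((-5*(-4))))³ = (-5/20)³ = (-5*1/20)³ = (-¼)³ = -1/64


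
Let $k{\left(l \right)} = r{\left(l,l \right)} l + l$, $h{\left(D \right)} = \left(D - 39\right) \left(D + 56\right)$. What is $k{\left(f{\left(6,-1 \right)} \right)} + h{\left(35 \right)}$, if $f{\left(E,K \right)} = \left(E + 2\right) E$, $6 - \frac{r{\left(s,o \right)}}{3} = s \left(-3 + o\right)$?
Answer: $-310492$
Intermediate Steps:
$h{\left(D \right)} = \left(-39 + D\right) \left(56 + D\right)$
$r{\left(s,o \right)} = 18 - 3 s \left(-3 + o\right)$
$f{\left(E,K \right)} = E \left(2 + E\right)$ ($f{\left(E,K \right)} = \left(2 + E\right) E = E \left(2 + E\right)$)
$k{\left(l \right)} = l + l \left(18 - 3 l^{2} + 9 l\right)$ ($k{\left(l \right)} = \left(18 + 9 l - 3 l l\right) l + l = \left(18 + 9 l - 3 l^{2}\right) l + l = \left(18 - 3 l^{2} + 9 l\right) l + l = l \left(18 - 3 l^{2} + 9 l\right) + l = l + l \left(18 - 3 l^{2} + 9 l\right)$)
$k{\left(f{\left(6,-1 \right)} \right)} + h{\left(35 \right)} = 6 \left(2 + 6\right) \left(19 - 3 \left(6 \left(2 + 6\right)\right)^{2} + 9 \cdot 6 \left(2 + 6\right)\right) + \left(-2184 + 35^{2} + 17 \cdot 35\right) = 6 \cdot 8 \left(19 - 3 \left(6 \cdot 8\right)^{2} + 9 \cdot 6 \cdot 8\right) + \left(-2184 + 1225 + 595\right) = 48 \left(19 - 3 \cdot 48^{2} + 9 \cdot 48\right) - 364 = 48 \left(19 - 6912 + 432\right) - 364 = 48 \left(-6461\right) - 364 = -310128 - 364 = -310492$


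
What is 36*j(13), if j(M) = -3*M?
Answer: -1404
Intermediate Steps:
36*j(13) = 36*(-3*13) = 36*(-39) = -1404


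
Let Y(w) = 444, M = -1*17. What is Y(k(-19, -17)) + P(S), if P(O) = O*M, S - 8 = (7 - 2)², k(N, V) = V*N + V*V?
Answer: -117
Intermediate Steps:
k(N, V) = V² + N*V (k(N, V) = N*V + V² = V² + N*V)
M = -17
S = 33 (S = 8 + (7 - 2)² = 8 + 5² = 8 + 25 = 33)
P(O) = -17*O (P(O) = O*(-17) = -17*O)
Y(k(-19, -17)) + P(S) = 444 - 17*33 = 444 - 561 = -117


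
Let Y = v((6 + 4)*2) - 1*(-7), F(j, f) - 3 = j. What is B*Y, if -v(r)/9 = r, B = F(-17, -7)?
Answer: 2422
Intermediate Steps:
F(j, f) = 3 + j
B = -14 (B = 3 - 17 = -14)
v(r) = -9*r
Y = -173 (Y = -9*(6 + 4)*2 - 1*(-7) = -90*2 + 7 = -9*20 + 7 = -180 + 7 = -173)
B*Y = -14*(-173) = 2422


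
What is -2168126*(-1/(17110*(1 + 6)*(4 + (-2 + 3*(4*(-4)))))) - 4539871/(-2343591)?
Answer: 9965427752177/6455913563610 ≈ 1.5436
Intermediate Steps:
-2168126*(-1/(17110*(1 + 6)*(4 + (-2 + 3*(4*(-4)))))) - 4539871/(-2343591) = -2168126*(-1/(119770*(4 + (-2 + 3*(-16))))) - 4539871*(-1/2343591) = -2168126*(-1/(119770*(4 + (-2 - 48)))) + 4539871/2343591 = -2168126*(-1/(119770*(4 - 50))) + 4539871/2343591 = -2168126/(8555*(-46*(-14))) + 4539871/2343591 = -2168126/(8555*644) + 4539871/2343591 = -2168126/5509420 + 4539871/2343591 = -2168126*1/5509420 + 4539871/2343591 = -1084063/2754710 + 4539871/2343591 = 9965427752177/6455913563610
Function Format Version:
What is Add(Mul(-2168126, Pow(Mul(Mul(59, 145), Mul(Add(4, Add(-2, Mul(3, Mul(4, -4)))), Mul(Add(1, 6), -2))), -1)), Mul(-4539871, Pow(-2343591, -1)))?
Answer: Rational(9965427752177, 6455913563610) ≈ 1.5436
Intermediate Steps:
Add(Mul(-2168126, Pow(Mul(Mul(59, 145), Mul(Add(4, Add(-2, Mul(3, Mul(4, -4)))), Mul(Add(1, 6), -2))), -1)), Mul(-4539871, Pow(-2343591, -1))) = Add(Mul(-2168126, Pow(Mul(8555, Mul(Add(4, Add(-2, Mul(3, -16))), Mul(7, -2))), -1)), Mul(-4539871, Rational(-1, 2343591))) = Add(Mul(-2168126, Pow(Mul(8555, Mul(Add(4, Add(-2, -48)), -14)), -1)), Rational(4539871, 2343591)) = Add(Mul(-2168126, Pow(Mul(8555, Mul(Add(4, -50), -14)), -1)), Rational(4539871, 2343591)) = Add(Mul(-2168126, Pow(Mul(8555, Mul(-46, -14)), -1)), Rational(4539871, 2343591)) = Add(Mul(-2168126, Pow(Mul(8555, 644), -1)), Rational(4539871, 2343591)) = Add(Mul(-2168126, Pow(5509420, -1)), Rational(4539871, 2343591)) = Add(Mul(-2168126, Rational(1, 5509420)), Rational(4539871, 2343591)) = Add(Rational(-1084063, 2754710), Rational(4539871, 2343591)) = Rational(9965427752177, 6455913563610)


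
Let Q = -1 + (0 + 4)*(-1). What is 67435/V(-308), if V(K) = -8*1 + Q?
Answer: -67435/13 ≈ -5187.3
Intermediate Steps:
Q = -5 (Q = -1 + 4*(-1) = -1 - 4 = -5)
V(K) = -13 (V(K) = -8*1 - 5 = -8 - 5 = -13)
67435/V(-308) = 67435/(-13) = 67435*(-1/13) = -67435/13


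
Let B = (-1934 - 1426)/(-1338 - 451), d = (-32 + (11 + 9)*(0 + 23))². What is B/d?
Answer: 210/20482261 ≈ 1.0253e-5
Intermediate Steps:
d = 183184 (d = (-32 + 20*23)² = (-32 + 460)² = 428² = 183184)
B = 3360/1789 (B = -3360/(-1789) = -3360*(-1/1789) = 3360/1789 ≈ 1.8781)
B/d = (3360/1789)/183184 = (3360/1789)*(1/183184) = 210/20482261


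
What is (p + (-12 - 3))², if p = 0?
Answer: 225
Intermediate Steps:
(p + (-12 - 3))² = (0 + (-12 - 3))² = (0 - 15)² = (-15)² = 225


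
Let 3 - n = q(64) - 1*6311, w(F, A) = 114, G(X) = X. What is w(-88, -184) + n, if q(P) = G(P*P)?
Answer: 2332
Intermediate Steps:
q(P) = P² (q(P) = P*P = P²)
n = 2218 (n = 3 - (64² - 1*6311) = 3 - (4096 - 6311) = 3 - 1*(-2215) = 3 + 2215 = 2218)
w(-88, -184) + n = 114 + 2218 = 2332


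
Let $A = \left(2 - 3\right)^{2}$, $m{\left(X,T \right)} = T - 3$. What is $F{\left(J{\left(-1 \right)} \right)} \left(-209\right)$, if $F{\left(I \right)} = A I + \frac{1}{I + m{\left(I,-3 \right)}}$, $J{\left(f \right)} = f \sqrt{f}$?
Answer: $\frac{1254}{37} + \frac{7524 i}{37} \approx 33.892 + 203.35 i$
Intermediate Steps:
$m{\left(X,T \right)} = -3 + T$
$A = 1$ ($A = \left(-1\right)^{2} = 1$)
$J{\left(f \right)} = f^{\frac{3}{2}}$
$F{\left(I \right)} = I + \frac{1}{-6 + I}$ ($F{\left(I \right)} = 1 I + \frac{1}{I - 6} = I + \frac{1}{I - 6} = I + \frac{1}{-6 + I}$)
$F{\left(J{\left(-1 \right)} \right)} \left(-209\right) = \frac{1 + \left(\left(-1\right)^{\frac{3}{2}}\right)^{2} - 6 \left(-1\right)^{\frac{3}{2}}}{-6 + \left(-1\right)^{\frac{3}{2}}} \left(-209\right) = \frac{1 + \left(- i\right)^{2} - 6 \left(- i\right)}{-6 - i} \left(-209\right) = \frac{-6 + i}{37} \left(1 - 1 + 6 i\right) \left(-209\right) = \frac{-6 + i}{37} \cdot 6 i \left(-209\right) = \frac{6 i \left(-6 + i\right)}{37} \left(-209\right) = - \frac{1254 i \left(-6 + i\right)}{37}$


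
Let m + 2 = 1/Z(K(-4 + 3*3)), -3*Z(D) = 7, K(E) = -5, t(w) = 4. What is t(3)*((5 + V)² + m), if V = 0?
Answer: 632/7 ≈ 90.286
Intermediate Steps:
Z(D) = -7/3 (Z(D) = -⅓*7 = -7/3)
m = -17/7 (m = -2 + 1/(-7/3) = -2 - 3/7 = -17/7 ≈ -2.4286)
t(3)*((5 + V)² + m) = 4*((5 + 0)² - 17/7) = 4*(5² - 17/7) = 4*(25 - 17/7) = 4*(158/7) = 632/7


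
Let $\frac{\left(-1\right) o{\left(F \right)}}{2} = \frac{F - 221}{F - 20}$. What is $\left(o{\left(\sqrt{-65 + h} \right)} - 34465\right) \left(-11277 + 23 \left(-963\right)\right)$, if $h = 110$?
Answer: $\frac{81852418890}{71} + \frac{40311756 \sqrt{5}}{355} \approx 1.1531 \cdot 10^{9}$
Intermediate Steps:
$o{\left(F \right)} = - \frac{2 \left(-221 + F\right)}{-20 + F}$ ($o{\left(F \right)} = - 2 \frac{F - 221}{F - 20} = - 2 \frac{-221 + F}{-20 + F} = - \frac{2 \left(-221 + F\right)}{-20 + F}$)
$\left(o{\left(\sqrt{-65 + h} \right)} - 34465\right) \left(-11277 + 23 \left(-963\right)\right) = \left(\frac{2 \left(221 - \sqrt{-65 + 110}\right)}{-20 + \sqrt{-65 + 110}} - 34465\right) \left(-11277 + 23 \left(-963\right)\right) = \left(\frac{2 \left(221 - \sqrt{45}\right)}{-20 + \sqrt{45}} - 34465\right) \left(-11277 - 22149\right) = \left(\frac{2 \left(221 - 3 \sqrt{5}\right)}{-20 + 3 \sqrt{5}} - 34465\right) \left(-33426\right) = \left(-34465 + \frac{2 \left(221 - 3 \sqrt{5}\right)}{-20 + 3 \sqrt{5}}\right) \left(-33426\right) = 1152027090 - \frac{66852 \left(221 - 3 \sqrt{5}\right)}{-20 + 3 \sqrt{5}}$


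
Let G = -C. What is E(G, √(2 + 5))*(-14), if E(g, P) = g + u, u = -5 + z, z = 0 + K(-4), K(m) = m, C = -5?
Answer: 56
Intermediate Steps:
z = -4 (z = 0 - 4 = -4)
G = 5 (G = -1*(-5) = 5)
u = -9 (u = -5 - 4 = -9)
E(g, P) = -9 + g (E(g, P) = g - 9 = -9 + g)
E(G, √(2 + 5))*(-14) = (-9 + 5)*(-14) = -4*(-14) = 56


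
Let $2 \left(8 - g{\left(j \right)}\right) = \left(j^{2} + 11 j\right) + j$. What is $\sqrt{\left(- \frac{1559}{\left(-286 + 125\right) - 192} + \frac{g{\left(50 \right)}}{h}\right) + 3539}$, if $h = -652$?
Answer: $\frac{\sqrt{46956592717242}}{115078} \approx 59.546$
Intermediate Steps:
$g{\left(j \right)} = 8 - 6 j - \frac{j^{2}}{2}$ ($g{\left(j \right)} = 8 - \frac{\left(j^{2} + 11 j\right) + j}{2} = 8 - \frac{j^{2} + 12 j}{2} = 8 - \left(\frac{j^{2}}{2} + 6 j\right) = 8 - 6 j - \frac{j^{2}}{2}$)
$\sqrt{\left(- \frac{1559}{\left(-286 + 125\right) - 192} + \frac{g{\left(50 \right)}}{h}\right) + 3539} = \sqrt{\left(- \frac{1559}{\left(-286 + 125\right) - 192} + \frac{8 - 300 - \frac{50^{2}}{2}}{-652}\right) + 3539} = \sqrt{\left(- \frac{1559}{-161 - 192} + \left(8 - 300 - 1250\right) \left(- \frac{1}{652}\right)\right) + 3539} = \sqrt{\left(- \frac{1559}{-353} + \left(8 - 300 - 1250\right) \left(- \frac{1}{652}\right)\right) + 3539} = \sqrt{\left(\left(-1559\right) \left(- \frac{1}{353}\right) - - \frac{771}{326}\right) + 3539} = \sqrt{\left(\frac{1559}{353} + \frac{771}{326}\right) + 3539} = \sqrt{\frac{780397}{115078} + 3539} = \sqrt{\frac{408041439}{115078}} = \frac{\sqrt{46956592717242}}{115078}$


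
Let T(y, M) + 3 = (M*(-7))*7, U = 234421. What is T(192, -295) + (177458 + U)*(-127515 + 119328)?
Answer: -3372038921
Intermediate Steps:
T(y, M) = -3 - 49*M (T(y, M) = -3 + (M*(-7))*7 = -3 - 7*M*7 = -3 - 49*M)
T(192, -295) + (177458 + U)*(-127515 + 119328) = (-3 - 49*(-295)) + (177458 + 234421)*(-127515 + 119328) = (-3 + 14455) + 411879*(-8187) = 14452 - 3372053373 = -3372038921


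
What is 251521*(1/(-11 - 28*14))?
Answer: -251521/546 ≈ -460.66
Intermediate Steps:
251521*(1/(-11 - 28*14)) = 251521*((1/14)/(-39)) = 251521*(-1/39*1/14) = 251521*(-1/546) = -251521/546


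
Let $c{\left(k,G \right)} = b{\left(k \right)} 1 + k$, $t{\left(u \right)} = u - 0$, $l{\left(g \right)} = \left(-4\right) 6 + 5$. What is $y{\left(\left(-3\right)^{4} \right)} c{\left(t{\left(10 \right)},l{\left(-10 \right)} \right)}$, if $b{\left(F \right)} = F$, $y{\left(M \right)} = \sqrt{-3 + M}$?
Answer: $20 \sqrt{78} \approx 176.64$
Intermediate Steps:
$l{\left(g \right)} = -19$ ($l{\left(g \right)} = -24 + 5 = -19$)
$t{\left(u \right)} = u$ ($t{\left(u \right)} = u + 0 = u$)
$c{\left(k,G \right)} = 2 k$ ($c{\left(k,G \right)} = k 1 + k = k + k = 2 k$)
$y{\left(\left(-3\right)^{4} \right)} c{\left(t{\left(10 \right)},l{\left(-10 \right)} \right)} = \sqrt{-3 + \left(-3\right)^{4}} \cdot 2 \cdot 10 = \sqrt{-3 + 81} \cdot 20 = \sqrt{78} \cdot 20 = 20 \sqrt{78}$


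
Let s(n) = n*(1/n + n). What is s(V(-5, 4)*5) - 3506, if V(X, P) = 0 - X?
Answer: -2880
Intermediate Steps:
V(X, P) = -X
s(n) = n*(n + 1/n) (s(n) = n*(1/n + n) = n*(n + 1/n))
s(V(-5, 4)*5) - 3506 = (1 + (-1*(-5)*5)²) - 3506 = (1 + (5*5)²) - 3506 = (1 + 25²) - 3506 = (1 + 625) - 3506 = 626 - 3506 = -2880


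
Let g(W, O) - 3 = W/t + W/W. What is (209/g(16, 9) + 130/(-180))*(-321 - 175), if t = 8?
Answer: -152272/9 ≈ -16919.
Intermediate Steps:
g(W, O) = 4 + W/8 (g(W, O) = 3 + (W/8 + W/W) = 3 + (W*(1/8) + 1) = 3 + (W/8 + 1) = 3 + (1 + W/8) = 4 + W/8)
(209/g(16, 9) + 130/(-180))*(-321 - 175) = (209/(4 + (1/8)*16) + 130/(-180))*(-321 - 175) = (209/(4 + 2) + 130*(-1/180))*(-496) = (209/6 - 13/18)*(-496) = (307/9)*(-496) = -152272/9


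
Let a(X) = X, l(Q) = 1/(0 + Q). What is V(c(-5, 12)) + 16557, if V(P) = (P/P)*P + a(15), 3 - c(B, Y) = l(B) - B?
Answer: 82851/5 ≈ 16570.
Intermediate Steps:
l(Q) = 1/Q
c(B, Y) = 3 + B - 1/B (c(B, Y) = 3 - (1/B - B) = 3 + (B - 1/B) = 3 + B - 1/B)
V(P) = 15 + P (V(P) = (P/P)*P + 15 = 1*P + 15 = P + 15 = 15 + P)
V(c(-5, 12)) + 16557 = (15 + (3 - 5 - 1/(-5))) + 16557 = (15 + (3 - 5 - 1*(-⅕))) + 16557 = (15 + (3 - 5 + ⅕)) + 16557 = (15 - 9/5) + 16557 = 66/5 + 16557 = 82851/5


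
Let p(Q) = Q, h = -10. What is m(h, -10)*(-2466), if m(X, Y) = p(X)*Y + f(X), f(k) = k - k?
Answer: -246600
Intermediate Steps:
f(k) = 0
m(X, Y) = X*Y (m(X, Y) = X*Y + 0 = X*Y)
m(h, -10)*(-2466) = -10*(-10)*(-2466) = 100*(-2466) = -246600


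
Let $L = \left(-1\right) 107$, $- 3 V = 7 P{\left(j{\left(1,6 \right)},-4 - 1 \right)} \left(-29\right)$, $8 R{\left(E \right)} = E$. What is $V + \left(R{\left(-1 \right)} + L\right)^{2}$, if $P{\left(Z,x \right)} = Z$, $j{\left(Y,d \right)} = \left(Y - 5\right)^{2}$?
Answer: $\frac{2411219}{192} \approx 12558.0$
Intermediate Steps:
$R{\left(E \right)} = \frac{E}{8}$
$j{\left(Y,d \right)} = \left(-5 + Y\right)^{2}$
$V = \frac{3248}{3}$ ($V = - \frac{7 \left(-5 + 1\right)^{2} \left(-29\right)}{3} = - \frac{7 \left(-4\right)^{2} \left(-29\right)}{3} = - \frac{7 \cdot 16 \left(-29\right)}{3} = - \frac{112 \left(-29\right)}{3} = \left(- \frac{1}{3}\right) \left(-3248\right) = \frac{3248}{3} \approx 1082.7$)
$L = -107$
$V + \left(R{\left(-1 \right)} + L\right)^{2} = \frac{3248}{3} + \left(\frac{1}{8} \left(-1\right) - 107\right)^{2} = \frac{3248}{3} + \left(- \frac{1}{8} - 107\right)^{2} = \frac{3248}{3} + \left(- \frac{857}{8}\right)^{2} = \frac{3248}{3} + \frac{734449}{64} = \frac{2411219}{192}$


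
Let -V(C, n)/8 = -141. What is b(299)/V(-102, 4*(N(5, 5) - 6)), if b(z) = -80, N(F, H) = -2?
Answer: -10/141 ≈ -0.070922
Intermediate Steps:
V(C, n) = 1128 (V(C, n) = -8*(-141) = 1128)
b(299)/V(-102, 4*(N(5, 5) - 6)) = -80/1128 = -80*1/1128 = -10/141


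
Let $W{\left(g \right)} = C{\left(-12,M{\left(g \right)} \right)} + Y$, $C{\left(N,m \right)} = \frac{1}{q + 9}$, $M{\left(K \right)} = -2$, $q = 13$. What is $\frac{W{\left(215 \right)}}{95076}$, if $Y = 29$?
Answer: $\frac{71}{232408} \approx 0.0003055$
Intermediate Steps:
$C{\left(N,m \right)} = \frac{1}{22}$ ($C{\left(N,m \right)} = \frac{1}{13 + 9} = \frac{1}{22}$)
$W{\left(g \right)} = \frac{639}{22}$ ($W{\left(g \right)} = \frac{1}{22} + 29 = \frac{639}{22}$)
$\frac{W{\left(215 \right)}}{95076} = \frac{639}{22 \cdot 95076} = \frac{639}{22} \cdot \frac{1}{95076} = \frac{71}{232408}$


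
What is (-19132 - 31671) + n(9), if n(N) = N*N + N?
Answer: -50713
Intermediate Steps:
n(N) = N + N² (n(N) = N² + N = N + N²)
(-19132 - 31671) + n(9) = (-19132 - 31671) + 9*(1 + 9) = -50803 + 9*10 = -50803 + 90 = -50713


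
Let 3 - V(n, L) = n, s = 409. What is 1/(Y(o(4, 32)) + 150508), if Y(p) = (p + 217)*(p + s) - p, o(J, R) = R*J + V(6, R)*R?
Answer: 1/260285 ≈ 3.8419e-6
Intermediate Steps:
V(n, L) = 3 - n
o(J, R) = -3*R + J*R (o(J, R) = R*J + (3 - 1*6)*R = J*R + (3 - 6)*R = J*R - 3*R = -3*R + J*R)
Y(p) = -p + (217 + p)*(409 + p) (Y(p) = (p + 217)*(p + 409) - p = (217 + p)*(409 + p) - p = -p + (217 + p)*(409 + p))
1/(Y(o(4, 32)) + 150508) = 1/((88753 + (32*(-3 + 4))**2 + 625*(32*(-3 + 4))) + 150508) = 1/((88753 + (32*1)**2 + 625*(32*1)) + 150508) = 1/((88753 + 32**2 + 625*32) + 150508) = 1/((88753 + 1024 + 20000) + 150508) = 1/(109777 + 150508) = 1/260285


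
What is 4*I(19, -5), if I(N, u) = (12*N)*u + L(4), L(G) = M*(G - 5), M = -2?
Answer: -4552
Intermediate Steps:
L(G) = 10 - 2*G (L(G) = -2*(G - 5) = -2*(-5 + G) = 10 - 2*G)
I(N, u) = 2 + 12*N*u (I(N, u) = (12*N)*u + (10 - 2*4) = 12*N*u + (10 - 8) = 12*N*u + 2 = 2 + 12*N*u)
4*I(19, -5) = 4*(2 + 12*19*(-5)) = 4*(2 - 1140) = 4*(-1138) = -4552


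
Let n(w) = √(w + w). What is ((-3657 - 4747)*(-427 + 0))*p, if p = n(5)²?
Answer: 35885080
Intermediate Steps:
n(w) = √2*√w (n(w) = √(2*w) = √2*√w)
p = 10 (p = (√2*√5)² = (√10)² = 10)
((-3657 - 4747)*(-427 + 0))*p = ((-3657 - 4747)*(-427 + 0))*10 = -8404*(-427)*10 = 3588508*10 = 35885080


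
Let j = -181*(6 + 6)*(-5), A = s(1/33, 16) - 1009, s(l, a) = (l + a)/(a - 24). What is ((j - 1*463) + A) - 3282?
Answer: 1611455/264 ≈ 6104.0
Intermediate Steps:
s(l, a) = (a + l)/(-24 + a)
A = -266905/264 (A = (16 + 1/33)/(-24 + 16) - 1009 = (16 + 1/33)/(-8) - 1009 = -⅛*529/33 - 1009 = -529/264 - 1009 = -266905/264 ≈ -1011.0)
j = 10860 (j = -2172*(-5) = -181*(-60) = 10860)
((j - 1*463) + A) - 3282 = ((10860 - 1*463) - 266905/264) - 3282 = ((10860 - 463) - 266905/264) - 3282 = (10397 - 266905/264) - 3282 = 2477903/264 - 3282 = 1611455/264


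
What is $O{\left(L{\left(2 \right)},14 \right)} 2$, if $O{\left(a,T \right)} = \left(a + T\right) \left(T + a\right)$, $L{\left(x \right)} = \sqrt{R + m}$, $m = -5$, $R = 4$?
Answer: $390 + 56 i \approx 390.0 + 56.0 i$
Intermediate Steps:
$L{\left(x \right)} = i$ ($L{\left(x \right)} = \sqrt{4 - 5} = \sqrt{-1} = i$)
$O{\left(a,T \right)} = \left(T + a\right)^{2}$ ($O{\left(a,T \right)} = \left(T + a\right) \left(T + a\right) = \left(T + a\right)^{2}$)
$O{\left(L{\left(2 \right)},14 \right)} 2 = \left(14 + i\right)^{2} \cdot 2 = 2 \left(14 + i\right)^{2}$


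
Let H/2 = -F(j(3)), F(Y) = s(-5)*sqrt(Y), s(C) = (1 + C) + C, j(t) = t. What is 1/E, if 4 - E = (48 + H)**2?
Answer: -409/218504 + 27*sqrt(3)/27313 ≈ -0.00015962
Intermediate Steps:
s(C) = 1 + 2*C
F(Y) = -9*sqrt(Y) (F(Y) = (1 + 2*(-5))*sqrt(Y) = (1 - 10)*sqrt(Y) = -9*sqrt(Y))
H = 18*sqrt(3) (H = 2*(-(-9)*sqrt(3)) = 2*(9*sqrt(3)) = 18*sqrt(3) ≈ 31.177)
E = 4 - (48 + 18*sqrt(3))**2 ≈ -6265.0
1/E = 1/(-3272 - 1728*sqrt(3))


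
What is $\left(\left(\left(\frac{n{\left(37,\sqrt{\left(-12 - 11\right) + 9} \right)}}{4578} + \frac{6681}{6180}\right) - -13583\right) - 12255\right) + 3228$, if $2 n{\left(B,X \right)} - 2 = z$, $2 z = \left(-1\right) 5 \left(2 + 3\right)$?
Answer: $\frac{2046493451}{449080} \approx 4557.1$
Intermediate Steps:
$z = - \frac{25}{2}$ ($z = \frac{\left(-1\right) 5 \left(2 + 3\right)}{2} = \frac{\left(-5\right) 5}{2} = \frac{1}{2} \left(-25\right) = - \frac{25}{2} \approx -12.5$)
$n{\left(B,X \right)} = - \frac{21}{4}$ ($n{\left(B,X \right)} = 1 + \frac{1}{2} \left(- \frac{25}{2}\right) = 1 - \frac{25}{4} = - \frac{21}{4}$)
$\left(\left(\left(\frac{n{\left(37,\sqrt{\left(-12 - 11\right) + 9} \right)}}{4578} + \frac{6681}{6180}\right) - -13583\right) - 12255\right) + 3228 = \left(\left(\left(- \frac{21}{4 \cdot 4578} + \frac{6681}{6180}\right) - -13583\right) - 12255\right) + 3228 = \left(\left(\left(\left(- \frac{21}{4}\right) \frac{1}{4578} + 6681 \cdot \frac{1}{6180}\right) + 13583\right) - 12255\right) + 3228 = \left(\left(\left(- \frac{1}{872} + \frac{2227}{2060}\right) + 13583\right) - 12255\right) + 3228 = \left(\left(\frac{484971}{449080} + 13583\right) - 12255\right) + 3228 = \left(\frac{6100338611}{449080} - 12255\right) + 3228 = \frac{596863211}{449080} + 3228 = \frac{2046493451}{449080}$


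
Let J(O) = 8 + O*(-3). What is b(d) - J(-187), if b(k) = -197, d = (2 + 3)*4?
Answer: -766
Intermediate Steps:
J(O) = 8 - 3*O
d = 20 (d = 5*4 = 20)
b(d) - J(-187) = -197 - (8 - 3*(-187)) = -197 - (8 + 561) = -197 - 1*569 = -197 - 569 = -766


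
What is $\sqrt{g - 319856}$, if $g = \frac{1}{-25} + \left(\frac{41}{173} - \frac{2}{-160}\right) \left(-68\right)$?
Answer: $\frac{i \sqrt{957347918481}}{1730} \approx 565.57 i$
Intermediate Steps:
$g = - \frac{294197}{17300}$ ($g = - \frac{1}{25} + \left(41 \cdot \frac{1}{173} - - \frac{1}{80}\right) \left(-68\right) = - \frac{1}{25} + \left(\frac{41}{173} + \frac{1}{80}\right) \left(-68\right) = - \frac{1}{25} + \frac{3453}{13840} \left(-68\right) = - \frac{1}{25} - \frac{58701}{3460} = - \frac{294197}{17300} \approx -17.006$)
$\sqrt{g - 319856} = \sqrt{- \frac{294197}{17300} - 319856} = \sqrt{- \frac{5533802997}{17300}} = \frac{i \sqrt{957347918481}}{1730}$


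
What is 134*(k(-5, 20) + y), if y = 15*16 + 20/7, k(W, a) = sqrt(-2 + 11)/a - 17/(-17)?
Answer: 2288787/70 ≈ 32697.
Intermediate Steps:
k(W, a) = 1 + 3/a (k(W, a) = sqrt(9)/a - 17*(-1/17) = 3/a + 1 = 1 + 3/a)
y = 1700/7 (y = 240 + 20*(1/7) = 240 + 20/7 = 1700/7 ≈ 242.86)
134*(k(-5, 20) + y) = 134*((3 + 20)/20 + 1700/7) = 134*((1/20)*23 + 1700/7) = 134*(23/20 + 1700/7) = 134*(34161/140) = 2288787/70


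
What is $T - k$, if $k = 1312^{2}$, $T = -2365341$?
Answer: $-4086685$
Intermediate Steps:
$k = 1721344$
$T - k = -2365341 - 1721344 = -4086685$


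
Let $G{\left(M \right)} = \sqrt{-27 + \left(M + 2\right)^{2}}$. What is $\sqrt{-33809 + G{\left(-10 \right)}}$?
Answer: $\sqrt{-33809 + \sqrt{37}} \approx 183.86 i$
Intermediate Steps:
$G{\left(M \right)} = \sqrt{-27 + \left(2 + M\right)^{2}}$
$\sqrt{-33809 + G{\left(-10 \right)}} = \sqrt{-33809 + \sqrt{-27 + \left(2 - 10\right)^{2}}} = \sqrt{-33809 + \sqrt{-27 + \left(-8\right)^{2}}} = \sqrt{-33809 + \sqrt{-27 + 64}} = \sqrt{-33809 + \sqrt{37}}$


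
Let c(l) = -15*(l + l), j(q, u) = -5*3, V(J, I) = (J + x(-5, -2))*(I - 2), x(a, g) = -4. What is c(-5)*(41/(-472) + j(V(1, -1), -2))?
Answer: -534075/236 ≈ -2263.0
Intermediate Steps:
V(J, I) = (-4 + J)*(-2 + I) (V(J, I) = (J - 4)*(I - 2) = (-4 + J)*(-2 + I))
j(q, u) = -15
c(l) = -30*l
c(-5)*(41/(-472) + j(V(1, -1), -2)) = (-30*(-5))*(41/(-472) - 15) = 150*(41*(-1/472) - 15) = 150*(-41/472 - 15) = 150*(-7121/472) = -534075/236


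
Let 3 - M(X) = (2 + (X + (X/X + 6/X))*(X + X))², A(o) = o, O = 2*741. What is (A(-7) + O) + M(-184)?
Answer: -4537098686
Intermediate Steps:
O = 1482
M(X) = 3 - (2 + 2*X*(1 + X + 6/X))² (M(X) = 3 - (2 + (X + (X/X + 6/X))*(X + X))² = 3 - (2 + (X + (1 + 6/X))*(2*X))² = 3 - (2 + (1 + X + 6/X)*(2*X))² = 3 - (2 + 2*X*(1 + X + 6/X))²)
(A(-7) + O) + M(-184) = (-7 + 1482) + (3 - 4*(7 - 184 + (-184)²)²) = 1475 + (3 - 4*(7 - 184 + 33856)²) = 1475 + (3 - 4*33679²) = 1475 + (3 - 4*1134275041) = 1475 + (3 - 4537100164) = 1475 - 4537100161 = -4537098686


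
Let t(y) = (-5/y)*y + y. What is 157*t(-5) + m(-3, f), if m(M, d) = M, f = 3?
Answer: -1573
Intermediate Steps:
t(y) = -5 + y
157*t(-5) + m(-3, f) = 157*(-5 - 5) - 3 = 157*(-10) - 3 = -1570 - 3 = -1573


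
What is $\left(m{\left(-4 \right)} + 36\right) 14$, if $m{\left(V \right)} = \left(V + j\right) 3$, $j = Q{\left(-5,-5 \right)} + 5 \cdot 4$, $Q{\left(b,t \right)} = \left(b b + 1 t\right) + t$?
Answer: $1806$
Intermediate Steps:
$Q{\left(b,t \right)} = b^{2} + 2 t$ ($Q{\left(b,t \right)} = \left(b^{2} + t\right) + t = \left(t + b^{2}\right) + t = b^{2} + 2 t$)
$j = 35$ ($j = \left(\left(-5\right)^{2} + 2 \left(-5\right)\right) + 5 \cdot 4 = \left(25 - 10\right) + 20 = 15 + 20 = 35$)
$m{\left(V \right)} = 105 + 3 V$ ($m{\left(V \right)} = \left(V + 35\right) 3 = \left(35 + V\right) 3 = 105 + 3 V$)
$\left(m{\left(-4 \right)} + 36\right) 14 = \left(\left(105 + 3 \left(-4\right)\right) + 36\right) 14 = \left(\left(105 - 12\right) + 36\right) 14 = \left(93 + 36\right) 14 = 129 \cdot 14 = 1806$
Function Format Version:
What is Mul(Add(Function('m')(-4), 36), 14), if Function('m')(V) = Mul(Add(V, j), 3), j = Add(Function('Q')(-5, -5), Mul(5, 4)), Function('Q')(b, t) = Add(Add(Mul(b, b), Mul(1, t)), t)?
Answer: 1806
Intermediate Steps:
Function('Q')(b, t) = Add(Pow(b, 2), Mul(2, t)) (Function('Q')(b, t) = Add(Add(Pow(b, 2), t), t) = Add(Add(t, Pow(b, 2)), t) = Add(Pow(b, 2), Mul(2, t)))
j = 35 (j = Add(Add(Pow(-5, 2), Mul(2, -5)), Mul(5, 4)) = Add(Add(25, -10), 20) = Add(15, 20) = 35)
Function('m')(V) = Add(105, Mul(3, V)) (Function('m')(V) = Mul(Add(V, 35), 3) = Mul(Add(35, V), 3) = Add(105, Mul(3, V)))
Mul(Add(Function('m')(-4), 36), 14) = Mul(Add(Add(105, Mul(3, -4)), 36), 14) = Mul(Add(Add(105, -12), 36), 14) = Mul(Add(93, 36), 14) = Mul(129, 14) = 1806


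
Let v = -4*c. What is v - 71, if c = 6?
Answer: -95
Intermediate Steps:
v = -24 (v = -4*6 = -24)
v - 71 = -24 - 71 = -95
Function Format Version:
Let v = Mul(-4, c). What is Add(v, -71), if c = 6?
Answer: -95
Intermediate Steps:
v = -24 (v = Mul(-4, 6) = -24)
Add(v, -71) = Add(-24, -71) = -95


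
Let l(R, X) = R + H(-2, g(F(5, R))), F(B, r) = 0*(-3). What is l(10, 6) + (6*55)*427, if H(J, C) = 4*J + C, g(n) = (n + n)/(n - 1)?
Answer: 140912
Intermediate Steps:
F(B, r) = 0
g(n) = 2*n/(-1 + n) (g(n) = (2*n)/(-1 + n) = 2*n/(-1 + n))
H(J, C) = C + 4*J
l(R, X) = -8 + R (l(R, X) = R + (2*0/(-1 + 0) + 4*(-2)) = R + (2*0/(-1) - 8) = R + (2*0*(-1) - 8) = R + (0 - 8) = R - 8 = -8 + R)
l(10, 6) + (6*55)*427 = (-8 + 10) + (6*55)*427 = 2 + 330*427 = 2 + 140910 = 140912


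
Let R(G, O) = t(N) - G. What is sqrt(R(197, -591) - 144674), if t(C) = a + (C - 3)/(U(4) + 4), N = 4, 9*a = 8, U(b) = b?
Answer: I*sqrt(20861278)/12 ≈ 380.62*I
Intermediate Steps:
a = 8/9 (a = (1/9)*8 = 8/9 ≈ 0.88889)
t(C) = 37/72 + C/8 (t(C) = 8/9 + (C - 3)/(4 + 4) = 8/9 + (-3 + C)/8 = 8/9 + (-3 + C)*(1/8) = 8/9 + (-3/8 + C/8) = 37/72 + C/8)
R(G, O) = 73/72 - G (R(G, O) = (37/72 + (1/8)*4) - G = (37/72 + 1/2) - G = 73/72 - G)
sqrt(R(197, -591) - 144674) = sqrt((73/72 - 1*197) - 144674) = sqrt((73/72 - 197) - 144674) = sqrt(-14111/72 - 144674) = sqrt(-10430639/72) = I*sqrt(20861278)/12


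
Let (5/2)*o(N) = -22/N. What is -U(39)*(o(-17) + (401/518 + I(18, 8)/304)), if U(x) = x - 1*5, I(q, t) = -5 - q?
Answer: -8138959/196840 ≈ -41.348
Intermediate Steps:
o(N) = -44/(5*N) (o(N) = 2*(-22/N)/5 = -44/(5*N))
U(x) = -5 + x (U(x) = x - 5 = -5 + x)
-U(39)*(o(-17) + (401/518 + I(18, 8)/304)) = -(-5 + 39)*(-44/5/(-17) + (401/518 + (-5 - 1*18)/304)) = -34*(-44/5*(-1/17) + (401*(1/518) + (-5 - 18)*(1/304))) = -34*(44/85 + (401/518 - 23*1/304)) = -34*(44/85 + (401/518 - 23/304)) = -34*(44/85 + 54995/78736) = -34*8138959/6692560 = -1*8138959/196840 = -8138959/196840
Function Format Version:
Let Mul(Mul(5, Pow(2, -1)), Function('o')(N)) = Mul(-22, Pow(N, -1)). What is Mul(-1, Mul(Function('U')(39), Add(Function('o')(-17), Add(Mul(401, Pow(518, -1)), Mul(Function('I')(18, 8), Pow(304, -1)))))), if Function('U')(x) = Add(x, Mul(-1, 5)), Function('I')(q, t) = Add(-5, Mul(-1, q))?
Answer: Rational(-8138959, 196840) ≈ -41.348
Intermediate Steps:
Function('o')(N) = Mul(Rational(-44, 5), Pow(N, -1)) (Function('o')(N) = Mul(Rational(2, 5), Mul(-22, Pow(N, -1))) = Mul(Rational(-44, 5), Pow(N, -1)))
Function('U')(x) = Add(-5, x) (Function('U')(x) = Add(x, -5) = Add(-5, x))
Mul(-1, Mul(Function('U')(39), Add(Function('o')(-17), Add(Mul(401, Pow(518, -1)), Mul(Function('I')(18, 8), Pow(304, -1)))))) = Mul(-1, Mul(Add(-5, 39), Add(Mul(Rational(-44, 5), Pow(-17, -1)), Add(Mul(401, Pow(518, -1)), Mul(Add(-5, Mul(-1, 18)), Pow(304, -1)))))) = Mul(-1, Mul(34, Add(Mul(Rational(-44, 5), Rational(-1, 17)), Add(Mul(401, Rational(1, 518)), Mul(Add(-5, -18), Rational(1, 304)))))) = Mul(-1, Mul(34, Add(Rational(44, 85), Add(Rational(401, 518), Mul(-23, Rational(1, 304)))))) = Mul(-1, Mul(34, Add(Rational(44, 85), Add(Rational(401, 518), Rational(-23, 304))))) = Mul(-1, Mul(34, Add(Rational(44, 85), Rational(54995, 78736)))) = Mul(-1, Mul(34, Rational(8138959, 6692560))) = Mul(-1, Rational(8138959, 196840)) = Rational(-8138959, 196840)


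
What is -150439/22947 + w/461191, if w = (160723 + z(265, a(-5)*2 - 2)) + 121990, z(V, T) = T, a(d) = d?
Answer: -62893973002/10582949877 ≈ -5.9430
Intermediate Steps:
w = 282701 (w = (160723 + (-5*2 - 2)) + 121990 = (160723 + (-10 - 2)) + 121990 = (160723 - 12) + 121990 = 160711 + 121990 = 282701)
-150439/22947 + w/461191 = -150439/22947 + 282701/461191 = -62893973002/10582949877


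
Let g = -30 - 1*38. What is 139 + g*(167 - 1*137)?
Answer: -1901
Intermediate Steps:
g = -68 (g = -30 - 38 = -68)
139 + g*(167 - 1*137) = 139 - 68*(167 - 1*137) = 139 - 68*(167 - 137) = 139 - 68*30 = 139 - 2040 = -1901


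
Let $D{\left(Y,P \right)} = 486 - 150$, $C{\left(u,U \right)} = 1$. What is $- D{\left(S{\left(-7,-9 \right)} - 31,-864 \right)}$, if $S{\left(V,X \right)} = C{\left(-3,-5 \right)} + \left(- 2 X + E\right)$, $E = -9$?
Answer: $-336$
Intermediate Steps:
$S{\left(V,X \right)} = -8 - 2 X$ ($S{\left(V,X \right)} = 1 - \left(9 + 2 X\right) = -8 - 2 X$)
$D{\left(Y,P \right)} = 336$ ($D{\left(Y,P \right)} = 486 - 150 = 336$)
$- D{\left(S{\left(-7,-9 \right)} - 31,-864 \right)} = \left(-1\right) 336 = -336$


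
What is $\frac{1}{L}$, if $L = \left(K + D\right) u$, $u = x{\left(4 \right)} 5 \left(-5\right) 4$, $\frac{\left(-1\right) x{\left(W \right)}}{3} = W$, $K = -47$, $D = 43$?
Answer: $- \frac{1}{4800} \approx -0.00020833$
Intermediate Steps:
$x{\left(W \right)} = - 3 W$
$u = 1200$ ($u = \left(-3\right) 4 \cdot 5 \left(-5\right) 4 = - 12 \left(\left(-25\right) 4\right) = \left(-12\right) \left(-100\right) = 1200$)
$L = -4800$ ($L = \left(-47 + 43\right) 1200 = \left(-4\right) 1200 = -4800$)
$\frac{1}{L} = \frac{1}{-4800} = - \frac{1}{4800}$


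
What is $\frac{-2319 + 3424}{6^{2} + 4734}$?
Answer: $\frac{221}{954} \approx 0.23166$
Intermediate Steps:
$\frac{-2319 + 3424}{6^{2} + 4734} = \frac{1105}{36 + 4734} = \frac{1105}{4770} = 1105 \cdot \frac{1}{4770} = \frac{221}{954}$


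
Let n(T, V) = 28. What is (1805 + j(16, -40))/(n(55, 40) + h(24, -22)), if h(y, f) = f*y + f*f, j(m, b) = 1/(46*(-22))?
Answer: -1826659/16192 ≈ -112.81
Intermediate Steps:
j(m, b) = -1/1012 (j(m, b) = (1/46)*(-1/22) = -1/1012)
h(y, f) = f² + f*y (h(y, f) = f*y + f² = f² + f*y)
(1805 + j(16, -40))/(n(55, 40) + h(24, -22)) = (1805 - 1/1012)/(28 - 22*(-22 + 24)) = 1826659/(1012*(28 - 22*2)) = 1826659/(1012*(28 - 44)) = (1826659/1012)/(-16) = (1826659/1012)*(-1/16) = -1826659/16192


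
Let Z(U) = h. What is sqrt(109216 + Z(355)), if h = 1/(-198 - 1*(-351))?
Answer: sqrt(284070833)/51 ≈ 330.48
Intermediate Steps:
h = 1/153 (h = 1/(-198 + 351) = 1/153 ≈ 0.0065359)
Z(U) = 1/153
sqrt(109216 + Z(355)) = sqrt(109216 + 1/153) = sqrt(16710049/153) = sqrt(284070833)/51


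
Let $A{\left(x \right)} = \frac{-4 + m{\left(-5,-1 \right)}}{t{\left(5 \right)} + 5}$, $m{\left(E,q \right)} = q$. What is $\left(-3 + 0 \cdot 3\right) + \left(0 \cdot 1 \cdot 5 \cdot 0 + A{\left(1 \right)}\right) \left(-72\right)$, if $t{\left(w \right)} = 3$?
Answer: $42$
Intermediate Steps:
$A{\left(x \right)} = - \frac{5}{8}$ ($A{\left(x \right)} = \frac{-4 - 1}{3 + 5} = - \frac{5}{8}$)
$\left(-3 + 0 \cdot 3\right) + \left(0 \cdot 1 \cdot 5 \cdot 0 + A{\left(1 \right)}\right) \left(-72\right) = \left(-3 + 0 \cdot 3\right) + \left(0 \cdot 1 \cdot 5 \cdot 0 - \frac{5}{8}\right) \left(-72\right) = \left(-3 + 0\right) + \left(0 \cdot 5 \cdot 0 - \frac{5}{8}\right) \left(-72\right) = -3 + \left(0 \cdot 0 - \frac{5}{8}\right) \left(-72\right) = -3 + \left(0 - \frac{5}{8}\right) \left(-72\right) = -3 - -45 = -3 + 45 = 42$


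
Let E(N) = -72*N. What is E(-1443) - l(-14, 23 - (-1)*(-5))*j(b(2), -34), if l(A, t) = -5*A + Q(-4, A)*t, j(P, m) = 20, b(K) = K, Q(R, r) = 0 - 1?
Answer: 102856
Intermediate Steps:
Q(R, r) = -1
l(A, t) = -t - 5*A (l(A, t) = -5*A - t = -t - 5*A)
E(-1443) - l(-14, 23 - (-1)*(-5))*j(b(2), -34) = -72*(-1443) - (-(23 - (-1)*(-5)) - 5*(-14))*20 = 103896 - (-(23 - 1*5) + 70)*20 = 103896 - (-(23 - 5) + 70)*20 = 103896 - (-1*18 + 70)*20 = 103896 - (-18 + 70)*20 = 103896 - 52*20 = 103896 - 1*1040 = 103896 - 1040 = 102856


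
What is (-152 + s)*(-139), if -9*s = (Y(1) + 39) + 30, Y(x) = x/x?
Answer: 199882/9 ≈ 22209.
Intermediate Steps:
Y(x) = 1
s = -70/9 (s = -((1 + 39) + 30)/9 = -(40 + 30)/9 = -⅑*70 = -70/9 ≈ -7.7778)
(-152 + s)*(-139) = (-152 - 70/9)*(-139) = -1438/9*(-139) = 199882/9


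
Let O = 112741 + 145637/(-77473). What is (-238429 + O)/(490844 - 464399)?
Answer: -9737572061/2048773485 ≈ -4.7529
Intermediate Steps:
O = 8734237856/77473 (O = 112741 + 145637*(-1/77473) = 112741 - 145637/77473 = 8734237856/77473 ≈ 1.1274e+5)
(-238429 + O)/(490844 - 464399) = (-238429 + 8734237856/77473)/(490844 - 464399) = -9737572061/77473/26445 = -9737572061/77473*1/26445 = -9737572061/2048773485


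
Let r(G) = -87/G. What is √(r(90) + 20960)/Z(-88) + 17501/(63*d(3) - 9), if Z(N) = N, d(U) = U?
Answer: 17501/180 - √18863130/2640 ≈ 95.583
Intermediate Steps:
√(r(90) + 20960)/Z(-88) + 17501/(63*d(3) - 9) = √(-87/90 + 20960)/(-88) + 17501/(63*3 - 9) = √(-87*1/90 + 20960)*(-1/88) + 17501/(189 - 9) = √(-29/30 + 20960)*(-1/88) + 17501/180 = √(628771/30)*(-1/88) + 17501*(1/180) = (√18863130/30)*(-1/88) + 17501/180 = -√18863130/2640 + 17501/180 = 17501/180 - √18863130/2640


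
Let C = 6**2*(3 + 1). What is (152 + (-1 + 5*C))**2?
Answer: 758641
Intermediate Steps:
C = 144 (C = 36*4 = 144)
(152 + (-1 + 5*C))**2 = (152 + (-1 + 5*144))**2 = (152 + (-1 + 720))**2 = (152 + 719)**2 = 871**2 = 758641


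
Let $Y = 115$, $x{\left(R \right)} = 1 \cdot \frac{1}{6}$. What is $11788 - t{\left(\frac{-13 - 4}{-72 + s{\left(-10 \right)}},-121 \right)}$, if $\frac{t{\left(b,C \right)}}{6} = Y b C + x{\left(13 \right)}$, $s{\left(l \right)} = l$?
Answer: $\frac{1192932}{41} \approx 29096.0$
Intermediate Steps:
$x{\left(R \right)} = \frac{1}{6}$ ($x{\left(R \right)} = 1 \cdot \frac{1}{6} = \frac{1}{6}$)
$t{\left(b,C \right)} = 1 + 690 C b$ ($t{\left(b,C \right)} = 6 \left(115 b C + \frac{1}{6}\right) = 6 \left(115 C b + \frac{1}{6}\right) = 6 \left(\frac{1}{6} + 115 C b\right) = 1 + 690 C b$)
$11788 - t{\left(\frac{-13 - 4}{-72 + s{\left(-10 \right)}},-121 \right)} = 11788 - \left(1 + 690 \left(-121\right) \frac{-13 - 4}{-72 - 10}\right) = 11788 - \left(1 + 690 \left(-121\right) \left(- \frac{17}{-82}\right)\right) = 11788 - \left(1 + 690 \left(-121\right) \left(\left(-17\right) \left(- \frac{1}{82}\right)\right)\right) = 11788 - \left(1 + 690 \left(-121\right) \frac{17}{82}\right) = 11788 - \left(1 - \frac{709665}{41}\right) = 11788 - - \frac{709624}{41} = 11788 + \frac{709624}{41} = \frac{1192932}{41}$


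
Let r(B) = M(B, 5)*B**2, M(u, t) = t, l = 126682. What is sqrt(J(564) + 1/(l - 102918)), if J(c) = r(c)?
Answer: sqrt(224547026489461)/11882 ≈ 1261.1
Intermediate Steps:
r(B) = 5*B**2
J(c) = 5*c**2
sqrt(J(564) + 1/(l - 102918)) = sqrt(5*564**2 + 1/(126682 - 102918)) = sqrt(5*318096 + 1/23764) = sqrt(1590480 + 1/23764) = sqrt(37796166721/23764) = sqrt(224547026489461)/11882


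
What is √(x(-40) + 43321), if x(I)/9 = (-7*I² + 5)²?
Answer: √1127995546 ≈ 33586.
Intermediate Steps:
x(I) = 9*(5 - 7*I²)² (x(I) = 9*(-7*I² + 5)² = 9*(5 - 7*I²)²)
√(x(-40) + 43321) = √(9*(-5 + 7*(-40)²)² + 43321) = √(9*(-5 + 7*1600)² + 43321) = √(9*(-5 + 11200)² + 43321) = √(9*11195² + 43321) = √(9*125328025 + 43321) = √(1127952225 + 43321) = √1127995546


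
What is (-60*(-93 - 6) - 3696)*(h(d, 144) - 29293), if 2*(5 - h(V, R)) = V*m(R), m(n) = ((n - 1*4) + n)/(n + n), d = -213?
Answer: -261946421/4 ≈ -6.5487e+7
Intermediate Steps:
m(n) = (-4 + 2*n)/(2*n) (m(n) = ((n - 4) + n)/((2*n)) = ((-4 + n) + n)*(1/(2*n)) = (-4 + 2*n)*(1/(2*n)) = (-4 + 2*n)/(2*n))
h(V, R) = 5 - V*(-2 + R)/(2*R) (h(V, R) = 5 - V*(-2 + R)/R/2 = 5 - V*(-2 + R)/(2*R))
(-60*(-93 - 6) - 3696)*(h(d, 144) - 29293) = (-60*(-93 - 6) - 3696)*((5 - ½*(-213) - 213/144) - 29293) = (-60*(-99) - 3696)*((5 + 213/2 - 213*1/144) - 29293) = (5940 - 3696)*((5 + 213/2 - 71/48) - 29293) = 2244*(5281/48 - 29293) = 2244*(-1400783/48) = -261946421/4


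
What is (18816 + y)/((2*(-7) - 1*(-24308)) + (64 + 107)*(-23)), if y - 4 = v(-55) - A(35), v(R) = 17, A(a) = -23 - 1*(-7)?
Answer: 18853/20361 ≈ 0.92594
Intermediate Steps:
A(a) = -16 (A(a) = -23 + 7 = -16)
y = 37 (y = 4 + (17 - 1*(-16)) = 4 + (17 + 16) = 4 + 33 = 37)
(18816 + y)/((2*(-7) - 1*(-24308)) + (64 + 107)*(-23)) = (18816 + 37)/((2*(-7) - 1*(-24308)) + (64 + 107)*(-23)) = 18853/((-14 + 24308) + 171*(-23)) = 18853/(24294 - 3933) = 18853/20361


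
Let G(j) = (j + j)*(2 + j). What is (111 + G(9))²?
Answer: 95481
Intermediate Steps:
G(j) = 2*j*(2 + j) (G(j) = (2*j)*(2 + j) = 2*j*(2 + j))
(111 + G(9))² = (111 + 2*9*(2 + 9))² = (111 + 2*9*11)² = (111 + 198)² = 309² = 95481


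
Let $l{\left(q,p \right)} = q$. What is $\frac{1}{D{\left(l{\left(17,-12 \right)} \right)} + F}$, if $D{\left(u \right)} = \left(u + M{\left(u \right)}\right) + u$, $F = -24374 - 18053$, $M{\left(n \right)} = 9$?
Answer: $- \frac{1}{42384} \approx -2.3594 \cdot 10^{-5}$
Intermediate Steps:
$F = -42427$ ($F = -24374 - 18053 = -42427$)
$D{\left(u \right)} = 9 + 2 u$ ($D{\left(u \right)} = \left(u + 9\right) + u = \left(9 + u\right) + u = 9 + 2 u$)
$\frac{1}{D{\left(l{\left(17,-12 \right)} \right)} + F} = \frac{1}{\left(9 + 2 \cdot 17\right) - 42427} = \frac{1}{\left(9 + 34\right) - 42427} = \frac{1}{43 - 42427} = \frac{1}{-42384} = - \frac{1}{42384}$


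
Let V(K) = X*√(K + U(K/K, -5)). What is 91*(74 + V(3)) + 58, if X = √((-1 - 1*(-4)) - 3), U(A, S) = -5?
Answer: 6792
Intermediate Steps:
X = 0 (X = √((-1 + 4) - 3) = √(3 - 3) = √0 = 0)
V(K) = 0 (V(K) = 0*√(K - 5) = 0*√(-5 + K) = 0)
91*(74 + V(3)) + 58 = 91*(74 + 0) + 58 = 91*74 + 58 = 6734 + 58 = 6792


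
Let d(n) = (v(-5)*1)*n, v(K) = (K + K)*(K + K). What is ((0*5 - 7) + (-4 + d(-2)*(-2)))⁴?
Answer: 22898045041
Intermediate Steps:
v(K) = 4*K² (v(K) = (2*K)*(2*K) = 4*K²)
d(n) = 100*n (d(n) = ((4*(-5)²)*1)*n = ((4*25)*1)*n = (100*1)*n = 100*n)
((0*5 - 7) + (-4 + d(-2)*(-2)))⁴ = ((0*5 - 7) + (-4 + (100*(-2))*(-2)))⁴ = ((0 - 7) + (-4 - 200*(-2)))⁴ = (-7 + (-4 + 400))⁴ = (-7 + 396)⁴ = 389⁴ = 22898045041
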